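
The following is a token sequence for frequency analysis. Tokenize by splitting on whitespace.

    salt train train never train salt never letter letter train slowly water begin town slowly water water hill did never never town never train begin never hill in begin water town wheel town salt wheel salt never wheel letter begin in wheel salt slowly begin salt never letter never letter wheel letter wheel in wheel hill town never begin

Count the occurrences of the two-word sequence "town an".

Scanning the 58 overlapping bigram windows for "town an":
  (none found)

0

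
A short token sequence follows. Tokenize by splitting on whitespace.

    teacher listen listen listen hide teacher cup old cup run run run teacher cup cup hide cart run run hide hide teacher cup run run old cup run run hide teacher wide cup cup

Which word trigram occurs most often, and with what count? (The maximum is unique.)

Trigram frequencies (highest first):
  cup run run: 3
  hide teacher cup: 2
  old cup run: 2
  run run hide: 2
  teacher listen listen: 1
  listen listen listen: 1
  … (21 more, each ≤ 1)

"cup run run", 3 times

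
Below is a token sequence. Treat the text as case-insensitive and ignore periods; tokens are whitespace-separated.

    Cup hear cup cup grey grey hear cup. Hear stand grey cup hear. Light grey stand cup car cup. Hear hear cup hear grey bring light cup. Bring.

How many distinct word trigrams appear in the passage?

28 tokens → 26 trigram windows in total.
Repeated trigrams (each contributes count−1 duplicates):
  hear cup hear: 2
1 duplicate windows → 26 − 1 = 25 distinct.

25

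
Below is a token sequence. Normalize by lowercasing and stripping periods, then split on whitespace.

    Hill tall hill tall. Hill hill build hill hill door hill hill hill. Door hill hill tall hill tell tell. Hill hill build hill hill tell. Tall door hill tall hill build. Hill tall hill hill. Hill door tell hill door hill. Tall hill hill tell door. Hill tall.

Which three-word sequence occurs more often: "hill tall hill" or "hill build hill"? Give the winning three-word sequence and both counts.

"hill tall hill": 6 occurrences
"hill build hill": 3 occurrences

"hill tall hill" (6 vs 3)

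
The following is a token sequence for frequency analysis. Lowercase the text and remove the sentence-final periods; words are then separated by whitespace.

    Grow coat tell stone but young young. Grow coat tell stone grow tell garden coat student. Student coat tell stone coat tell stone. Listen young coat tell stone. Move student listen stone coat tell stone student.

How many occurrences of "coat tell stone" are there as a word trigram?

Scanning the 34 overlapping trigram windows for "coat tell stone":
  position 2–4: coat tell stone
  position 9–11: coat tell stone
  position 18–20: coat tell stone
  position 21–23: coat tell stone
  position 26–28: coat tell stone
  position 33–35: coat tell stone

6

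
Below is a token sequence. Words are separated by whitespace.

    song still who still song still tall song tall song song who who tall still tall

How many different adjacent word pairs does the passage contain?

12

16 tokens → 15 bigram windows in total.
Repeated bigrams (each contributes count−1 duplicates):
  song still: 2
  still tall: 2
  tall song: 2
3 duplicate windows → 15 − 3 = 12 distinct.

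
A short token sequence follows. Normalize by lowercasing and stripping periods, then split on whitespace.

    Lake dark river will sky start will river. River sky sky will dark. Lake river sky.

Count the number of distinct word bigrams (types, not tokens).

16 tokens → 15 bigram windows in total.
Repeated bigrams (each contributes count−1 duplicates):
  river sky: 2
1 duplicate windows → 15 − 1 = 14 distinct.

14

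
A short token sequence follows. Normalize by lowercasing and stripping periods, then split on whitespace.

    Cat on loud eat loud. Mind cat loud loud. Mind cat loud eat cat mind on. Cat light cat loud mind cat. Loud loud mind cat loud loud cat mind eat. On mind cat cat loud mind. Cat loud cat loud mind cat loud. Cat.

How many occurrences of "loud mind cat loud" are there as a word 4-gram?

Scanning the 42 overlapping 4-gram windows for "loud mind cat loud":
  position 5–8: loud mind cat loud
  position 9–12: loud mind cat loud
  position 20–23: loud mind cat loud
  position 24–27: loud mind cat loud
  position 36–39: loud mind cat loud
  position 41–44: loud mind cat loud

6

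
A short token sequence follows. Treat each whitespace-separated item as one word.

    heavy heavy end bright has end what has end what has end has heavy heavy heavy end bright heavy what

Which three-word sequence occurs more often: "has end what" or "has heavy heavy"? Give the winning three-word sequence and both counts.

"has end what": 2 occurrences
"has heavy heavy": 1 occurrence

"has end what" (2 vs 1)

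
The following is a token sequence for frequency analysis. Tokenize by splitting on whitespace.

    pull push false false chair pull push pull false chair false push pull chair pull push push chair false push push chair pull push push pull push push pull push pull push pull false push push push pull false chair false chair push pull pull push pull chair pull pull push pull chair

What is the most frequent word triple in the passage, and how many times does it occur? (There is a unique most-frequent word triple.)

"pull push pull", 5 times

Trigram frequencies (highest first):
  pull push pull: 5
  chair pull push: 3
  push pull false: 3
  push pull chair: 3
  pull push push: 3
  push push pull: 3
  … (22 more, each ≤ 3)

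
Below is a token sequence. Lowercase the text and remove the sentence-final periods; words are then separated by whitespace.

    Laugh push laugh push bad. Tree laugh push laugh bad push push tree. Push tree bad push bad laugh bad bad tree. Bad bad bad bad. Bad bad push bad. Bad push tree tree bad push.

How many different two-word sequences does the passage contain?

36 tokens → 35 bigram windows in total.
Repeated bigrams (each contributes count−1 duplicates):
  bad bad: 7
  bad push: 5
  laugh push: 3
  push bad: 3
  push tree: 3
  tree bad: 3
  bad tree: 2
  laugh bad: 2
  … (1 more repeated)
21 duplicate windows → 35 − 21 = 14 distinct.

14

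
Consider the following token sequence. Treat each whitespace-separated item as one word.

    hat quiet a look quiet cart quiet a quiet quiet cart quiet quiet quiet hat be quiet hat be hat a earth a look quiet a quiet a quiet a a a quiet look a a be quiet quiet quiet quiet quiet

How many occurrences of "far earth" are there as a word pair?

0

Scanning the 41 overlapping bigram windows for "far earth":
  (none found)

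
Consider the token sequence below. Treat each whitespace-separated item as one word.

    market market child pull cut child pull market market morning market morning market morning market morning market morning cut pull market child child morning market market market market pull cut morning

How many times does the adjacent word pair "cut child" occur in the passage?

1

Scanning the 30 overlapping bigram windows for "cut child":
  position 5–6: cut child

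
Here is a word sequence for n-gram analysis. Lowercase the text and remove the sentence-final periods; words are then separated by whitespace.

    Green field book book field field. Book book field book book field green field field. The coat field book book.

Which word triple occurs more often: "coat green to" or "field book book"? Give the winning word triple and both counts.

"field book book" (4 vs 0)

"coat green to": 0 occurrences
"field book book": 4 occurrences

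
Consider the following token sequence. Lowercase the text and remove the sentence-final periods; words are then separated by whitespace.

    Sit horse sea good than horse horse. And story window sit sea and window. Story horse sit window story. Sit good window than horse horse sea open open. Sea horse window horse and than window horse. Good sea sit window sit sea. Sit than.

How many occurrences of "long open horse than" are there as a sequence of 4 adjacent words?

0

Scanning the 41 overlapping 4-gram windows for "long open horse than":
  (none found)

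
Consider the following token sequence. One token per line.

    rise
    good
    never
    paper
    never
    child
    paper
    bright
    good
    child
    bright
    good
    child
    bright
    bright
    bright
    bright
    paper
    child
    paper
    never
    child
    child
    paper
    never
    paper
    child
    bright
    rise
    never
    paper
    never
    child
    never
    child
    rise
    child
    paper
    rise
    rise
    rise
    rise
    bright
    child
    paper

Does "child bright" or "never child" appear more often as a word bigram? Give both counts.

"never child" (4 vs 3)

"child bright": 3 occurrences
"never child": 4 occurrences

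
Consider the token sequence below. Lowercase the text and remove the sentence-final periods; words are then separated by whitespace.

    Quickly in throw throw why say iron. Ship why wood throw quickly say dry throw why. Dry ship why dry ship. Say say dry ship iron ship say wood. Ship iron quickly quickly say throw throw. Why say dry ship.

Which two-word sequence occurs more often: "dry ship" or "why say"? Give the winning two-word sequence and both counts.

"dry ship" (4 vs 2)

"dry ship": 4 occurrences
"why say": 2 occurrences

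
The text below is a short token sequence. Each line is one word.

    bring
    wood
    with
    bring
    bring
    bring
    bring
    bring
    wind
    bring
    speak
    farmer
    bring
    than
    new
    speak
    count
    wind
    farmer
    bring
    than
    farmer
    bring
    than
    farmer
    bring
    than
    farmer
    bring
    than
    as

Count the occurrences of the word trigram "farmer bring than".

Scanning the 29 overlapping trigram windows for "farmer bring than":
  position 12–14: farmer bring than
  position 19–21: farmer bring than
  position 22–24: farmer bring than
  position 25–27: farmer bring than
  position 28–30: farmer bring than

5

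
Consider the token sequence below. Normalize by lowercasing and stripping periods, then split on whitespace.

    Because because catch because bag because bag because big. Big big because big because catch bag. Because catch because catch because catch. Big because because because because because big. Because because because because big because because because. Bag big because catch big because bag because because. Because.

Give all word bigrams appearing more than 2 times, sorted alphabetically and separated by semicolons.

Bigram counts meeting the condition (more than 2 times):
  bag because: 4
  because bag: 4
  because because: 12
  because big: 4
  because catch: 6
  big because: 7
  catch because: 3

bag because; because bag; because because; because big; because catch; big because; catch because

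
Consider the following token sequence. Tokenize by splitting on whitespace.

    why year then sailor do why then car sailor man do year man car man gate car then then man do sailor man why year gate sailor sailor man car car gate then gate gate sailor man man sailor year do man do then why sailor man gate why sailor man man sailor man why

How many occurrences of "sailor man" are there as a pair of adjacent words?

7

Scanning the 54 overlapping bigram windows for "sailor man":
  position 9–10: sailor man
  position 22–23: sailor man
  position 28–29: sailor man
  position 36–37: sailor man
  position 46–47: sailor man
  position 50–51: sailor man
  position 53–54: sailor man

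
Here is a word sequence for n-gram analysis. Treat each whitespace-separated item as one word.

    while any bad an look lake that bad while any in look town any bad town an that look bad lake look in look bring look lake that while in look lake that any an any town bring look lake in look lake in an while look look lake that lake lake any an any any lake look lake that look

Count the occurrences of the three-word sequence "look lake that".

Scanning the 59 overlapping trigram windows for "look lake that":
  position 5–7: look lake that
  position 26–28: look lake that
  position 31–33: look lake that
  position 48–50: look lake that
  position 58–60: look lake that

5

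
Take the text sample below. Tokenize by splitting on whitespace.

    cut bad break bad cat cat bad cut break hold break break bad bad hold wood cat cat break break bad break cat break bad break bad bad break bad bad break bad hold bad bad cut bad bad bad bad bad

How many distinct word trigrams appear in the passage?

30

42 tokens → 40 trigram windows in total.
Repeated trigrams (each contributes count−1 duplicates):
  bad break bad: 4
  bad bad bad: 3
  break bad bad: 3
  bad bad break: 2
  break bad break: 2
  break break bad: 2
10 duplicate windows → 40 − 10 = 30 distinct.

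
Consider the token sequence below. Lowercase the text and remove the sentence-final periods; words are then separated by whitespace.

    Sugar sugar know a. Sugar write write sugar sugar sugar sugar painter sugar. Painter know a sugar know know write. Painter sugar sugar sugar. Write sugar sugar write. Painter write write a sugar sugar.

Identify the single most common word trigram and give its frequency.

"sugar sugar sugar", 3 times

Trigram frequencies (highest first):
  sugar sugar sugar: 3
  know a sugar: 2
  write sugar sugar: 2
  sugar sugar write: 2
  sugar sugar know: 1
  sugar know a: 1
  … (21 more, each ≤ 1)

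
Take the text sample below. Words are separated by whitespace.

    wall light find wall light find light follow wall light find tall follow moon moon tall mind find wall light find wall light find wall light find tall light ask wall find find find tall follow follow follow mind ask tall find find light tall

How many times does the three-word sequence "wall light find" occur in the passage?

6

Scanning the 43 overlapping trigram windows for "wall light find":
  position 1–3: wall light find
  position 4–6: wall light find
  position 9–11: wall light find
  position 19–21: wall light find
  position 22–24: wall light find
  position 25–27: wall light find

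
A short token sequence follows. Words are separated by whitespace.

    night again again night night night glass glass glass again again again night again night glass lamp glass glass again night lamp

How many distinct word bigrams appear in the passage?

22 tokens → 21 bigram windows in total.
Repeated bigrams (each contributes count−1 duplicates):
  again night: 4
  again again: 3
  glass glass: 3
  glass again: 2
  night again: 2
  night glass: 2
  night night: 2
11 duplicate windows → 21 − 11 = 10 distinct.

10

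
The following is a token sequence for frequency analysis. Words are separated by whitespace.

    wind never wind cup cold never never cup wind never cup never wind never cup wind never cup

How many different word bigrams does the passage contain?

18 tokens → 17 bigram windows in total.
Repeated bigrams (each contributes count−1 duplicates):
  never cup: 4
  wind never: 4
  cup wind: 2
  never wind: 2
8 duplicate windows → 17 − 8 = 9 distinct.

9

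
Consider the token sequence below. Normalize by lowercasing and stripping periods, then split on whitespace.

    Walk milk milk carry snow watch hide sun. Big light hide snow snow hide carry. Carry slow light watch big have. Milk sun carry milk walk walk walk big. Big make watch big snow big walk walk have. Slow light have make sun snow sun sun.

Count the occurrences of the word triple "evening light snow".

Scanning the 44 overlapping trigram windows for "evening light snow":
  (none found)

0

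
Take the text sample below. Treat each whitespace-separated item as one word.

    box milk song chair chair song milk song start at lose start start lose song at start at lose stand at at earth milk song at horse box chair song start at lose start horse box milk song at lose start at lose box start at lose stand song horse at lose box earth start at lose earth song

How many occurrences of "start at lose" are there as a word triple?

6

Scanning the 57 overlapping trigram windows for "start at lose":
  position 9–11: start at lose
  position 17–19: start at lose
  position 31–33: start at lose
  position 41–43: start at lose
  position 45–47: start at lose
  position 55–57: start at lose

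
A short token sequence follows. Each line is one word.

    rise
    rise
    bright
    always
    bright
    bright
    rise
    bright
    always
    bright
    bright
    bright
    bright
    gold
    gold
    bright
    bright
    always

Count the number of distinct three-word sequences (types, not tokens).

12

18 tokens → 16 trigram windows in total.
Repeated trigrams (each contributes count−1 duplicates):
  always bright bright: 2
  bright always bright: 2
  bright bright bright: 2
  rise bright always: 2
4 duplicate windows → 16 − 4 = 12 distinct.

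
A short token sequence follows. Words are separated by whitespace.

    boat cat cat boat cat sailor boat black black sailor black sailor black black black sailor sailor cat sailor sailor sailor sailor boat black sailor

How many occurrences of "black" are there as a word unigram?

Scanning the 25 tokens for "black":
  position 8: black
  position 9: black
  position 11: black
  position 13: black
  position 14: black
  position 15: black
  position 24: black

7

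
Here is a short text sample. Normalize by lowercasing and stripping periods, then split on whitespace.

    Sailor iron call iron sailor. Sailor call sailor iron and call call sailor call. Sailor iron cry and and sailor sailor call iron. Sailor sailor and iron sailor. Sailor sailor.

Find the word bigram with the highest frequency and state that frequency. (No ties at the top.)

"sailor sailor", 5 times

Bigram frequencies (highest first):
  sailor sailor: 5
  sailor iron: 3
  iron sailor: 3
  sailor call: 3
  call sailor: 3
  call iron: 2
  … (10 more, each ≤ 1)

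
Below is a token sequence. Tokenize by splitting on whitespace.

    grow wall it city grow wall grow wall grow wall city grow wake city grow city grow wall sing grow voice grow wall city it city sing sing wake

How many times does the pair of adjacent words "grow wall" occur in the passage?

Scanning the 28 overlapping bigram windows for "grow wall":
  position 1–2: grow wall
  position 5–6: grow wall
  position 7–8: grow wall
  position 9–10: grow wall
  position 17–18: grow wall
  position 22–23: grow wall

6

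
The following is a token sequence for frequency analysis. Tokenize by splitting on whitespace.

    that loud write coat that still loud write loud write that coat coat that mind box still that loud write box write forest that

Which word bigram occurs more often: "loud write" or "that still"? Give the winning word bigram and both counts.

"loud write": 4 occurrences
"that still": 1 occurrence

"loud write" (4 vs 1)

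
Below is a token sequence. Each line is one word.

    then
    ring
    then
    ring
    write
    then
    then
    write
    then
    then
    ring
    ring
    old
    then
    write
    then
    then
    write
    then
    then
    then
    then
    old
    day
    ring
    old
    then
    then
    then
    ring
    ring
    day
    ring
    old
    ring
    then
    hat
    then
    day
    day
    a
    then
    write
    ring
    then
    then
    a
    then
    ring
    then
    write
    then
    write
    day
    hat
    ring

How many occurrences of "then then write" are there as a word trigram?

2

Scanning the 54 overlapping trigram windows for "then then write":
  position 6–8: then then write
  position 16–18: then then write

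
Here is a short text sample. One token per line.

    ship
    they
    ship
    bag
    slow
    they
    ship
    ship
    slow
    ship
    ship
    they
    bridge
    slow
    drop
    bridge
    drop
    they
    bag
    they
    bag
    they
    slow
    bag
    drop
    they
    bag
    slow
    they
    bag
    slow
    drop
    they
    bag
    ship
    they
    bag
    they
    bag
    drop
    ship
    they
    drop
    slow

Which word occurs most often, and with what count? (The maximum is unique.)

"they", 12 times

Unigram frequencies (highest first):
  they: 12
  bag: 9
  ship: 8
  slow: 7
  drop: 6
  bridge: 2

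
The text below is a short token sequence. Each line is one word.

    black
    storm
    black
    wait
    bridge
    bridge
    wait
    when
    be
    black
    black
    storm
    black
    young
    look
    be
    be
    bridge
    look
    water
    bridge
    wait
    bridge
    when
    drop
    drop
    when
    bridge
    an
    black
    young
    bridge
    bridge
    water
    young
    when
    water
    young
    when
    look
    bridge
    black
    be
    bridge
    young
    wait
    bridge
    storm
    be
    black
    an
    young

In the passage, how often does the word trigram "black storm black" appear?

2

Scanning the 50 overlapping trigram windows for "black storm black":
  position 1–3: black storm black
  position 11–13: black storm black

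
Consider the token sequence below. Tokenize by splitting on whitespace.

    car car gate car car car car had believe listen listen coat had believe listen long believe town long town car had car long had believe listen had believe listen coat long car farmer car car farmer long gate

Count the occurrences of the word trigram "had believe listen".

Scanning the 37 overlapping trigram windows for "had believe listen":
  position 8–10: had believe listen
  position 13–15: had believe listen
  position 25–27: had believe listen
  position 28–30: had believe listen

4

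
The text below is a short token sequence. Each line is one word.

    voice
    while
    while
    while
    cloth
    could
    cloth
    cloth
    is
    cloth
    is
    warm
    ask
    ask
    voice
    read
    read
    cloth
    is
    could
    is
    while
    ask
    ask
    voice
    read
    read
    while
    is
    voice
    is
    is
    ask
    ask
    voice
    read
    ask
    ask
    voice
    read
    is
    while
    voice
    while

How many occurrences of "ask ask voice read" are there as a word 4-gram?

Scanning the 41 overlapping 4-gram windows for "ask ask voice read":
  position 13–16: ask ask voice read
  position 23–26: ask ask voice read
  position 33–36: ask ask voice read
  position 37–40: ask ask voice read

4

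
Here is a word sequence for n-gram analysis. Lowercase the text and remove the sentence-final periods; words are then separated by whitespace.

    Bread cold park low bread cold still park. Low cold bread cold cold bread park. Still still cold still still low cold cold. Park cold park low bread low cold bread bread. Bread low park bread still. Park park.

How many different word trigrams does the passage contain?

39 tokens → 37 trigram windows in total.
Repeated trigrams (each contributes count−1 duplicates):
  cold park low: 2
  low cold bread: 2
  park low bread: 2
3 duplicate windows → 37 − 3 = 34 distinct.

34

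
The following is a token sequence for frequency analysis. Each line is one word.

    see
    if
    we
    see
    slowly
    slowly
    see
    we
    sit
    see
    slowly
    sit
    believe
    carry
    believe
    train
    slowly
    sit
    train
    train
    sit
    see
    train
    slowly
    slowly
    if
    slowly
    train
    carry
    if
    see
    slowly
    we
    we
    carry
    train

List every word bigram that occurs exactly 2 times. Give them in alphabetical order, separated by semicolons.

sit see; slowly sit; slowly slowly; train slowly

Bigram counts meeting the condition (exactly 2 times):
  sit see: 2
  slowly sit: 2
  slowly slowly: 2
  train slowly: 2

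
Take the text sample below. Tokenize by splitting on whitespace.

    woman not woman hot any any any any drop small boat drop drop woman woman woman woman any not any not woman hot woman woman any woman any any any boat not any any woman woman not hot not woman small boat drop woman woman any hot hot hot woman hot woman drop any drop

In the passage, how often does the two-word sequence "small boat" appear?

Scanning the 54 overlapping bigram windows for "small boat":
  position 10–11: small boat
  position 41–42: small boat

2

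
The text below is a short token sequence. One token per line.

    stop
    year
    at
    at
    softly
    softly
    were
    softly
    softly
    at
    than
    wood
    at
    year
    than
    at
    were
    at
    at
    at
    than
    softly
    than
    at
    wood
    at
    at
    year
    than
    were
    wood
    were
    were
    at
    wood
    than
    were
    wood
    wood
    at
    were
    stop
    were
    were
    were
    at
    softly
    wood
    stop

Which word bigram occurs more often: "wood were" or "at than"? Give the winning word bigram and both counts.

"at than" (2 vs 1)

"wood were": 1 occurrence
"at than": 2 occurrences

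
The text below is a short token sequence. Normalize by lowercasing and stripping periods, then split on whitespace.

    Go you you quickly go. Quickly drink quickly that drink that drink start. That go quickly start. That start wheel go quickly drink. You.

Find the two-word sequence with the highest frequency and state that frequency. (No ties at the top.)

"go quickly", 3 times

Bigram frequencies (highest first):
  go quickly: 3
  quickly drink: 2
  that drink: 2
  start that: 2
  go you: 1
  you you: 1
  … (12 more, each ≤ 1)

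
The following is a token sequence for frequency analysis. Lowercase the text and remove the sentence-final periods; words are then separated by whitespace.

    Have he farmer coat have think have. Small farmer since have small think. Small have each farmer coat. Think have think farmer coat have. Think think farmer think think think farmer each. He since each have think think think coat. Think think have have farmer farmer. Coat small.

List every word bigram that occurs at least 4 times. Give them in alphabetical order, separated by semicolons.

farmer coat; have think; think think

Bigram counts meeting the condition (at least 4 times):
  farmer coat: 4
  have think: 4
  think think: 6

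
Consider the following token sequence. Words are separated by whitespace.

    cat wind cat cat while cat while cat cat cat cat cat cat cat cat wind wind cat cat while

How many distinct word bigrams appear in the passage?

6

20 tokens → 19 bigram windows in total.
Repeated bigrams (each contributes count−1 duplicates):
  cat cat: 9
  cat while: 3
  cat wind: 2
  while cat: 2
  wind cat: 2
13 duplicate windows → 19 − 13 = 6 distinct.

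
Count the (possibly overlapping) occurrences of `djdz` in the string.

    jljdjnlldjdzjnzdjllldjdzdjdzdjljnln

3

Sliding a length-4 window over the 35 characters (32 positions):
  position 9–12: djdz
  position 21–24: djdz
  position 25–28: djdz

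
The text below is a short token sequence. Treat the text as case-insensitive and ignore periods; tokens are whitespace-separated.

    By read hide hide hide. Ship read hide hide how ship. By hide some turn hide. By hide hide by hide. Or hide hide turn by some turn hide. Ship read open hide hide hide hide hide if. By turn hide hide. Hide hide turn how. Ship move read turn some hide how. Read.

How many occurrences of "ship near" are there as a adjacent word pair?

Scanning the 53 overlapping bigram windows for "ship near":
  (none found)

0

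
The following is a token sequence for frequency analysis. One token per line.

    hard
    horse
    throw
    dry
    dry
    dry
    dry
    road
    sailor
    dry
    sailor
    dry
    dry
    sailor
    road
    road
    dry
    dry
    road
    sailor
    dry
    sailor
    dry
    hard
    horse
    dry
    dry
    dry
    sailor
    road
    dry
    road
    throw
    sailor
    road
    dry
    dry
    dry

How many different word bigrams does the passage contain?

38 tokens → 37 bigram windows in total.
Repeated bigrams (each contributes count−1 duplicates):
  dry dry: 9
  dry sailor: 4
  sailor dry: 4
  dry road: 3
  road dry: 3
  sailor road: 3
  hard horse: 2
  road sailor: 2
22 duplicate windows → 37 − 22 = 15 distinct.

15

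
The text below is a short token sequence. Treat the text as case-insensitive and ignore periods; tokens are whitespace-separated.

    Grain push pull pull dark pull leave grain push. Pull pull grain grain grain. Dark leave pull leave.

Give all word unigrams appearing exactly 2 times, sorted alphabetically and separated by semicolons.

Unigram counts meeting the condition (exactly 2 times):
  dark: 2
  push: 2

dark; push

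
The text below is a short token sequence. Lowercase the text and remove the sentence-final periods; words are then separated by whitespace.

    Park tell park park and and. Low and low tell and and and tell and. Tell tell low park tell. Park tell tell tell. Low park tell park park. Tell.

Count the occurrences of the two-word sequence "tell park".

3

Scanning the 29 overlapping bigram windows for "tell park":
  position 2–3: tell park
  position 20–21: tell park
  position 27–28: tell park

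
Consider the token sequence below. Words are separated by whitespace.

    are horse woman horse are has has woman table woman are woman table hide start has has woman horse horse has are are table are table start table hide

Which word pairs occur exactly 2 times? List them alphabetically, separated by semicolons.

are table; has has; has woman; table hide; woman horse; woman table

Bigram counts meeting the condition (exactly 2 times):
  are table: 2
  has has: 2
  has woman: 2
  table hide: 2
  woman horse: 2
  woman table: 2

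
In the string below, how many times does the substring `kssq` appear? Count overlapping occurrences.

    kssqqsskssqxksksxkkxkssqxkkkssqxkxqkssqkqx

5

Sliding a length-4 window over the 42 characters (39 positions):
  position 1–4: kssq
  position 8–11: kssq
  position 21–24: kssq
  position 28–31: kssq
  position 36–39: kssq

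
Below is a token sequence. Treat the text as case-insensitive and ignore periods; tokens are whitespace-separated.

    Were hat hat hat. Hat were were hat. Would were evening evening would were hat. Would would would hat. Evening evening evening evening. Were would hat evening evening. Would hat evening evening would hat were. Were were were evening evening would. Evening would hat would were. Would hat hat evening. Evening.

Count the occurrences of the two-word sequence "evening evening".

Scanning the 50 overlapping bigram windows for "evening evening":
  position 11–12: evening evening
  position 20–21: evening evening
  position 21–22: evening evening
  position 22–23: evening evening
  position 27–28: evening evening
  position 31–32: evening evening
  position 39–40: evening evening
  position 50–51: evening evening

8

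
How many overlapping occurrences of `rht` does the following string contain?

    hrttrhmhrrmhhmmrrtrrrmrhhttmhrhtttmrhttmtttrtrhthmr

Sliding a length-3 window over the 51 characters (49 positions):
  position 30–32: rht
  position 36–38: rht
  position 46–48: rht

3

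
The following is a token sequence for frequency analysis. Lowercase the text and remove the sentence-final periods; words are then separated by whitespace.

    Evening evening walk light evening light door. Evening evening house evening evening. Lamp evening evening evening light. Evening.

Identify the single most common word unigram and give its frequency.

"evening", 11 times

Unigram frequencies (highest first):
  evening: 11
  light: 3
  walk: 1
  door: 1
  house: 1
  lamp: 1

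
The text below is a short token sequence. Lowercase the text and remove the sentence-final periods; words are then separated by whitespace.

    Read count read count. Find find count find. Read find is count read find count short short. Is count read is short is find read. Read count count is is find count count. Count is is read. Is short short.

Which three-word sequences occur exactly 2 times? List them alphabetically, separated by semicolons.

Trigram counts meeting the condition (exactly 2 times):
  count count is: 2
  count is is: 2
  is count read: 2
  read is short: 2

count count is; count is is; is count read; read is short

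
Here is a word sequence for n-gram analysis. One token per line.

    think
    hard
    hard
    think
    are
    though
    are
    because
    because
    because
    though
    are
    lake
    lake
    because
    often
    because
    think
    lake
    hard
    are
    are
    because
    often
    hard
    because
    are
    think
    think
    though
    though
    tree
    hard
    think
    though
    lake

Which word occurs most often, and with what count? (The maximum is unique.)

"because", 7 times

Unigram frequencies (highest first):
  because: 7
  think: 6
  are: 6
  hard: 5
  though: 5
  lake: 4
  … (2 more, each ≤ 2)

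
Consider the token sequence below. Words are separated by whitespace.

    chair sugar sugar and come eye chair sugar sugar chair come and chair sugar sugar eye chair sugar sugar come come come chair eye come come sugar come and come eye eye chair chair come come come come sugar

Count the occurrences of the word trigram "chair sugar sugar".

Scanning the 37 overlapping trigram windows for "chair sugar sugar":
  position 1–3: chair sugar sugar
  position 7–9: chair sugar sugar
  position 13–15: chair sugar sugar
  position 17–19: chair sugar sugar

4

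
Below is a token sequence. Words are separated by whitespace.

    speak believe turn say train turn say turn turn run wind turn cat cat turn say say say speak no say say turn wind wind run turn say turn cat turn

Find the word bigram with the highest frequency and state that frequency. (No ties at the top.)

"turn say", 4 times

Bigram frequencies (highest first):
  turn say: 4
  say turn: 3
  say say: 3
  turn cat: 2
  cat turn: 2
  speak believe: 1
  … (15 more, each ≤ 1)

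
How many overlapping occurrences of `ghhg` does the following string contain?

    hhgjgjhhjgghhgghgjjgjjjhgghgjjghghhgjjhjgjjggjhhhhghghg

Sliding a length-4 window over the 55 characters (52 positions):
  position 11–14: ghhg
  position 33–36: ghhg

2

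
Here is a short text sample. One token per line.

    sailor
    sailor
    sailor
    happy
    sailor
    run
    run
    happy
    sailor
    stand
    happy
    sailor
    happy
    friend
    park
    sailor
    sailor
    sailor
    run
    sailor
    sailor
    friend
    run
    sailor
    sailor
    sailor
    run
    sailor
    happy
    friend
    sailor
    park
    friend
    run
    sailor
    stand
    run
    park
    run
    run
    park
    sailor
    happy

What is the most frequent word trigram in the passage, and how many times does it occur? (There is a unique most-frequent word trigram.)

Trigram frequencies (highest first):
  sailor sailor sailor: 3
  sailor happy friend: 2
  sailor sailor run: 2
  sailor run sailor: 2
  run sailor sailor: 2
  friend run sailor: 2
  … (28 more, each ≤ 1)

"sailor sailor sailor", 3 times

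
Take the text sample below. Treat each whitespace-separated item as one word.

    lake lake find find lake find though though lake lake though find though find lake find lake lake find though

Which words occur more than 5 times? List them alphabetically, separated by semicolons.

find; lake

Unigram counts meeting the condition (more than 5 times):
  find: 7
  lake: 8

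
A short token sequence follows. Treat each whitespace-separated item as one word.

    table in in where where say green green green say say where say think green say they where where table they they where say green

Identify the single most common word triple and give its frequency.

Trigram frequencies (highest first):
  where say green: 2
  table in in: 1
  in in where: 1
  in where where: 1
  where where say: 1
  say green green: 1
  … (16 more, each ≤ 1)

"where say green", 2 times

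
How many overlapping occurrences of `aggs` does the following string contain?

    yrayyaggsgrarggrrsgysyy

Sliding a length-4 window over the 23 characters (20 positions):
  position 6–9: aggs

1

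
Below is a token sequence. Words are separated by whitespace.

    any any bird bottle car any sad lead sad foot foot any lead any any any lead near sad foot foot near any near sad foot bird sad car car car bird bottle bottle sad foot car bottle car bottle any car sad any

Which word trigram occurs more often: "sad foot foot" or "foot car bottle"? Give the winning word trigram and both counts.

"sad foot foot" (2 vs 1)

"sad foot foot": 2 occurrences
"foot car bottle": 1 occurrence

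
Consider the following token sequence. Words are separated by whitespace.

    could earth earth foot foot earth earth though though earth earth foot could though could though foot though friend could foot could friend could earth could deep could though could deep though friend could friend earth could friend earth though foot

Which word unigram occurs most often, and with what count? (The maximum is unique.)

"could", 11 times

Unigram frequencies (highest first):
  could: 11
  earth: 9
  though: 8
  foot: 6
  friend: 5
  deep: 2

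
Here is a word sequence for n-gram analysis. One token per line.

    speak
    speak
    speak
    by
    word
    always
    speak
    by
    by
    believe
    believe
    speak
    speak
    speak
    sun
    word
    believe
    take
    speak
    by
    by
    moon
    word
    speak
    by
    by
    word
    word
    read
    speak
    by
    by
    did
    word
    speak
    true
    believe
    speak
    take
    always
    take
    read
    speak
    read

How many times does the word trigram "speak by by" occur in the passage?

4

Scanning the 42 overlapping trigram windows for "speak by by":
  position 7–9: speak by by
  position 19–21: speak by by
  position 24–26: speak by by
  position 30–32: speak by by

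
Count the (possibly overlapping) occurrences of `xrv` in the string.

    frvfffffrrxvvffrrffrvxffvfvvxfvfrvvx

0

Sliding a length-3 window over the 36 characters (34 positions):
  (no match at any position)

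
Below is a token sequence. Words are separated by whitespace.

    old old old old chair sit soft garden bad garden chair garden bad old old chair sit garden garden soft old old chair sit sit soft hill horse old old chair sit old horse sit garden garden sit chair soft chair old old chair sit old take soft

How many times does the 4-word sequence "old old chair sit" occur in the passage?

5

Scanning the 45 overlapping 4-gram windows for "old old chair sit":
  position 3–6: old old chair sit
  position 14–17: old old chair sit
  position 21–24: old old chair sit
  position 29–32: old old chair sit
  position 42–45: old old chair sit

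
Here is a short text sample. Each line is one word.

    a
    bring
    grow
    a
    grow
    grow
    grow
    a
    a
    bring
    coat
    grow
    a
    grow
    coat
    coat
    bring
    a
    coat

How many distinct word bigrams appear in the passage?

13

19 tokens → 18 bigram windows in total.
Repeated bigrams (each contributes count−1 duplicates):
  grow a: 3
  a bring: 2
  a grow: 2
  grow grow: 2
5 duplicate windows → 18 − 5 = 13 distinct.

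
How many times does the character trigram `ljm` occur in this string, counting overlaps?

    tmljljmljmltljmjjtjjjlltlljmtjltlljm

5

Sliding a length-3 window over the 36 characters (34 positions):
  position 5–7: ljm
  position 8–10: ljm
  position 13–15: ljm
  position 26–28: ljm
  position 34–36: ljm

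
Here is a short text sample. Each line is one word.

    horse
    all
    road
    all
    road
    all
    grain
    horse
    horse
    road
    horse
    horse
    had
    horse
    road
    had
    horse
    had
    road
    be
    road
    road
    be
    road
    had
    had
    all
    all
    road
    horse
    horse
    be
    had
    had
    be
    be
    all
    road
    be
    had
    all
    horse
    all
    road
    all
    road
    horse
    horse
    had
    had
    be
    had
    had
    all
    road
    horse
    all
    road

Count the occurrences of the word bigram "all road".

8

Scanning the 57 overlapping bigram windows for "all road":
  position 2–3: all road
  position 4–5: all road
  position 28–29: all road
  position 37–38: all road
  position 43–44: all road
  position 45–46: all road
  position 54–55: all road
  position 57–58: all road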